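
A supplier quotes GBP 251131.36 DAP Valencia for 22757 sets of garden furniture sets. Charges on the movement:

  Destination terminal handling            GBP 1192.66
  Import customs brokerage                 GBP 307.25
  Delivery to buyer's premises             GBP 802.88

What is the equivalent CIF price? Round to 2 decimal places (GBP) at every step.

Not relevant to the conversion: brokerage — on the buyer under both terms; not part of either seller's price.
From DAP to CIF, the seller no longer bears: destination terminal, delivery.
CIF price = 251131.36 − 1192.66 − 802.88 = 249135.82

CIF price: GBP 249135.82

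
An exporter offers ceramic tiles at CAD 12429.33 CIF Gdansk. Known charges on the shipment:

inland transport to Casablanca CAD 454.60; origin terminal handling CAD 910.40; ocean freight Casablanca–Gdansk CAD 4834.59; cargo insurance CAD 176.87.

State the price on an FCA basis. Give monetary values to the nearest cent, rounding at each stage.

FCA price: CAD 6507.47

Not relevant to the conversion: inland to port — on the seller under both CIF and FCA; already in the CIF price and stays in the FCA price.
From CIF to FCA, the seller no longer bears: origin terminal, freight, insurance.
FCA price = 12429.33 − 910.40 − 4834.59 − 176.87 = 6507.47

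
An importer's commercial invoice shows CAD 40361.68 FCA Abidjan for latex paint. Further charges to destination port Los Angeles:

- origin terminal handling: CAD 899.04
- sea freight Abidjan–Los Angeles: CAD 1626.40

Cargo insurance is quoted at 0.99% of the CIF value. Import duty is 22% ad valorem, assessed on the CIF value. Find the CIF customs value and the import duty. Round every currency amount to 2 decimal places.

Let C be the CIF value. C = FCA price + pre-shipment costs + freight + 0.99% × C
C − 0.99% × C = 40361.68 + 899.04 + 1626.40
0.9901 × C = 42887.12
C = 42887.12 / 0.9901 = 43315.95
Insurance premium = 0.99% × 43315.95 = 428.83
Import duty = 43315.95 × 22% = 9529.51

CIF value: CAD 43315.95; import duty: CAD 9529.51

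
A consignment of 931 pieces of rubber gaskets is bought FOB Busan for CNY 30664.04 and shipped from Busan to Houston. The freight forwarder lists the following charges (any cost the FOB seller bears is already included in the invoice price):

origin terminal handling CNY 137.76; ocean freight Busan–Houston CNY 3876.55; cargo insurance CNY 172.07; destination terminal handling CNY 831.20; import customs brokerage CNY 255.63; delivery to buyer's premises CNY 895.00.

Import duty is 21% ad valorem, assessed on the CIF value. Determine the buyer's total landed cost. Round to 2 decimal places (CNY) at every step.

Total landed cost: CNY 43984.15

FOB: the seller bears costs until goods are on board at the origin port; the buyer bears freight, insurance and all costs thereafter.
Already in the invoice (seller's account under FOB): origin terminal — exclude.
CIF value = FOB price + freight + insurance = 30664.04 + 3876.55 + 172.07 = 34712.66
Import duty = 34712.66 × 21% = 7289.66
Buyer bears: freight 3876.55 + insurance 172.07 + destination terminal 831.20 + brokerage 255.63 + delivery 895.00 + duty 7289.66 = 13320.11
Landed cost = invoice 30664.04 + 13320.11 = 43984.15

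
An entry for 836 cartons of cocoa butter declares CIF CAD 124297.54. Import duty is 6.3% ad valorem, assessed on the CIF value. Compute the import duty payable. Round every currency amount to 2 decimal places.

Import duty = 124297.54 × 6.3% = 7830.75

Import duty: CAD 7830.75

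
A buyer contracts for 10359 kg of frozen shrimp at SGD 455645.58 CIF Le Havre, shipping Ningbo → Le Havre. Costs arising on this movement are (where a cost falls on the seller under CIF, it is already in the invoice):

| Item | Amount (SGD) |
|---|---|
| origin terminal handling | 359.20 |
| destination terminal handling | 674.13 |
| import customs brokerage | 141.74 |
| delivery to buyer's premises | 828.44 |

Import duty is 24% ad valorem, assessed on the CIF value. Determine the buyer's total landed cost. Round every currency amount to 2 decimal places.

CIF: the seller pays costs through ocean freight and marine insurance to the destination port.
Already in the invoice (seller's account under CIF): origin terminal — exclude.
The CIF price already equals the CIF value: 455645.58
Import duty = 455645.58 × 24% = 109354.94
Buyer bears: destination terminal 674.13 + brokerage 141.74 + delivery 828.44 + duty 109354.94 = 110999.25
Landed cost = invoice 455645.58 + 110999.25 = 566644.83

Total landed cost: SGD 566644.83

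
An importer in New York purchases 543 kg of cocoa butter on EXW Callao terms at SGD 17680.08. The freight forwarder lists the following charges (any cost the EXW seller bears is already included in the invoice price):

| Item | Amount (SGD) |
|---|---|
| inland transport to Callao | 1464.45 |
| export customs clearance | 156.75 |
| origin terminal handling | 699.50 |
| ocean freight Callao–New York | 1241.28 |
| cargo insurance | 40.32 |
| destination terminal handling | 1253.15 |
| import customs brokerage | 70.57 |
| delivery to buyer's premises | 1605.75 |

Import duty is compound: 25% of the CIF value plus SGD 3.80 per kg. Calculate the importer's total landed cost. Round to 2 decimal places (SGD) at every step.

EXW: the seller makes goods available at their premises; the buyer bears all onward costs.
CIF value = EXW price + inland to port + export clearance + origin terminal + freight + insurance = 17680.08 + 1464.45 + 156.75 + 699.50 + 1241.28 + 40.32 = 21282.38
Ad valorem component: 21282.38 × 25% = 5320.60
Specific component: 543 × 3.80 = 2063.40
Import duty = 5320.60 + 2063.40 = 7384.00
Buyer bears: inland to port 1464.45 + export clearance 156.75 + origin terminal 699.50 + freight 1241.28 + insurance 40.32 + destination terminal 1253.15 + brokerage 70.57 + delivery 1605.75 + duty 7384.00 = 13915.77
Landed cost = invoice 17680.08 + 13915.77 = 31595.85

Total landed cost: SGD 31595.85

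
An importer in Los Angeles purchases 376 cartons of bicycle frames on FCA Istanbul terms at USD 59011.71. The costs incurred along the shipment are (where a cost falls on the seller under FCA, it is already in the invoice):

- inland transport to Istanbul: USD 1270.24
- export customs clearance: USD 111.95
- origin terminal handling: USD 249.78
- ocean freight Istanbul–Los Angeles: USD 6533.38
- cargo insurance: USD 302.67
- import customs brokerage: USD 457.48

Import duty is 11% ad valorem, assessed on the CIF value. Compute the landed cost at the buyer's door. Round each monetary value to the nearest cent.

FCA: the seller delivers export-cleared goods to the carrier; the buyer bears costs from that point.
Already in the invoice (seller's account under FCA): inland to port, export clearance — exclude.
CIF value = FCA price + origin terminal + freight + insurance = 59011.71 + 249.78 + 6533.38 + 302.67 = 66097.54
Import duty = 66097.54 × 11% = 7270.73
Buyer bears: origin terminal 249.78 + freight 6533.38 + insurance 302.67 + brokerage 457.48 + duty 7270.73 = 14814.04
Landed cost = invoice 59011.71 + 14814.04 = 73825.75

Total landed cost: USD 73825.75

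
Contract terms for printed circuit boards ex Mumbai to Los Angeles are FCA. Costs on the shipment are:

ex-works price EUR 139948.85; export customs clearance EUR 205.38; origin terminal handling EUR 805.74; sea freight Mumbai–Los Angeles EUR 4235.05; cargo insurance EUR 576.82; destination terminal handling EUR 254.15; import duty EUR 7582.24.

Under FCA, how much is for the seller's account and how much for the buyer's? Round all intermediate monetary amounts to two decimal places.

FCA: the seller delivers export-cleared goods to the carrier; the buyer bears costs from that point.
Seller's account: goods 139948.85 + export clearance 205.38 = 140154.23
Buyer's account: origin terminal 805.74 + freight 4235.05 + insurance 576.82 + destination terminal 254.15 + duty 7582.24 = 13454.00

Seller: EUR 140154.23; buyer: EUR 13454.00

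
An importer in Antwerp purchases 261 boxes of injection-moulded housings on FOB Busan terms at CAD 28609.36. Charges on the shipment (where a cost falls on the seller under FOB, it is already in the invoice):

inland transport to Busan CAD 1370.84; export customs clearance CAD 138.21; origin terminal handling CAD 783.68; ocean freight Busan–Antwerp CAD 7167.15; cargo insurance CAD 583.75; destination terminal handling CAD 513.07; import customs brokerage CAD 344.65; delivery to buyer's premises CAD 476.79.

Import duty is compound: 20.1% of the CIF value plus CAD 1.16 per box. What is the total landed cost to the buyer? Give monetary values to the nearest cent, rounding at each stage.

Total landed cost: CAD 45305.94

FOB: the seller bears costs until goods are on board at the origin port; the buyer bears freight, insurance and all costs thereafter.
Already in the invoice (seller's account under FOB): inland to port, export clearance, origin terminal — exclude.
CIF value = FOB price + freight + insurance = 28609.36 + 7167.15 + 583.75 = 36360.26
Ad valorem component: 36360.26 × 20.1% = 7308.41
Specific component: 261 × 1.16 = 302.76
Import duty = 7308.41 + 302.76 = 7611.17
Buyer bears: freight 7167.15 + insurance 583.75 + destination terminal 513.07 + brokerage 344.65 + delivery 476.79 + duty 7611.17 = 16696.58
Landed cost = invoice 28609.36 + 16696.58 = 45305.94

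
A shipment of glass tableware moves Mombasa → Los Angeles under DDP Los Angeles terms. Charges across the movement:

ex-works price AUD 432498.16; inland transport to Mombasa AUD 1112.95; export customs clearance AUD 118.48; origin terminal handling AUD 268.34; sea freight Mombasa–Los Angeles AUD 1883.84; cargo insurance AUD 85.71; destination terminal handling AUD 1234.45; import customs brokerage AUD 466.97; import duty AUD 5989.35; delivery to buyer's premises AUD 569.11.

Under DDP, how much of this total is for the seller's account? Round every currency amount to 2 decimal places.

Seller's account: AUD 444227.36

DDP: the seller bears all costs including import duty.
Seller's account: goods 432498.16 + inland to port 1112.95 + export clearance 118.48 + origin terminal 268.34 + freight 1883.84 + insurance 85.71 + destination terminal 1234.45 + brokerage 466.97 + duty 5989.35 + delivery 569.11 = 444227.36
Buyer's account: 0.00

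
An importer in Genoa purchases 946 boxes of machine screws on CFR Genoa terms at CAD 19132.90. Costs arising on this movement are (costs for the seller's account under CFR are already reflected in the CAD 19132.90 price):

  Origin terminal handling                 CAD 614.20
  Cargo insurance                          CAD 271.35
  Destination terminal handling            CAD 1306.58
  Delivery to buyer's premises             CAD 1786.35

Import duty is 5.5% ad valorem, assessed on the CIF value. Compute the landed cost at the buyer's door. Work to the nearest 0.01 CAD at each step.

CFR: the seller pays costs through ocean freight to the destination port, but not insurance.
Already in the invoice (seller's account under CFR): origin terminal — exclude.
CIF value = CFR price + insurance = 19132.90 + 271.35 = 19404.25
Import duty = 19404.25 × 5.5% = 1067.23
Buyer bears: insurance 271.35 + destination terminal 1306.58 + delivery 1786.35 + duty 1067.23 = 4431.51
Landed cost = invoice 19132.90 + 4431.51 = 23564.41

Total landed cost: CAD 23564.41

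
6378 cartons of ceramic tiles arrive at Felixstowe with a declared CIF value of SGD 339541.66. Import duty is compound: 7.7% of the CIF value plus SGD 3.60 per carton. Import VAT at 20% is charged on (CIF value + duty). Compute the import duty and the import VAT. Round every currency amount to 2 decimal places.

Import duty: SGD 49105.51; import VAT: SGD 77729.43

Ad valorem component: 339541.66 × 7.7% = 26144.71
Specific component: 6378 × 3.60 = 22960.80
Import duty = 26144.71 + 22960.80 = 49105.51
VAT base = CIF + duty = 339541.66 + 49105.51 = 388647.17
Import VAT = 388647.17 × 20% = 77729.43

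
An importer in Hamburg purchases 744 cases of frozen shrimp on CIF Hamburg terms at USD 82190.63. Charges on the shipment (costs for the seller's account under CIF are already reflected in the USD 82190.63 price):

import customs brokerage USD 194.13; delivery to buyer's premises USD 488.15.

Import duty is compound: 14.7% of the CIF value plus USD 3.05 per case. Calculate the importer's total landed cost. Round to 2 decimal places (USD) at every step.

CIF: the seller pays costs through ocean freight and marine insurance to the destination port.
The CIF price already equals the CIF value: 82190.63
Ad valorem component: 82190.63 × 14.7% = 12082.02
Specific component: 744 × 3.05 = 2269.20
Import duty = 12082.02 + 2269.20 = 14351.22
Buyer bears: brokerage 194.13 + delivery 488.15 + duty 14351.22 = 15033.50
Landed cost = invoice 82190.63 + 15033.50 = 97224.13

Total landed cost: USD 97224.13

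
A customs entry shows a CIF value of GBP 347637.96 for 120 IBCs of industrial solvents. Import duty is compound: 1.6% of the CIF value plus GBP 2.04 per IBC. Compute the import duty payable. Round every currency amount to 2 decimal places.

Ad valorem component: 347637.96 × 1.6% = 5562.21
Specific component: 120 × 2.04 = 244.80
Import duty = 5562.21 + 244.80 = 5807.01

Import duty: GBP 5807.01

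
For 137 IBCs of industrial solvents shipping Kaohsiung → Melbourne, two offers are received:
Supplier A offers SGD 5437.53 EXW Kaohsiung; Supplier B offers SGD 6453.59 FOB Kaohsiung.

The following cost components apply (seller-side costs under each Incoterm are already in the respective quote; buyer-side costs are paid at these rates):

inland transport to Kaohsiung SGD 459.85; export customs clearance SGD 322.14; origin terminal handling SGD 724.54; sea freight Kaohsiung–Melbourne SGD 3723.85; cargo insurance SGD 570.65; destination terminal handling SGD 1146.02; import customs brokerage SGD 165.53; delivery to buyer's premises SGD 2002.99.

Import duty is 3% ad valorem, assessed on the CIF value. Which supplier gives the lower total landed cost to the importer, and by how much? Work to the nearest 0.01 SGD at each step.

Supplier B is cheaper by SGD 505.19

Supplier A (EXW):
CIF value = EXW price + inland to port + export clearance + origin terminal + freight + insurance = 5437.53 + 459.85 + 322.14 + 724.54 + 3723.85 + 570.65 = 11238.56
Import duty = 11238.56 × 3% = 337.16
Buyer bears (A): 459.85 + 322.14 + 724.54 + 3723.85 + 570.65 + 1146.02 + 165.53 + 2002.99 = 9115.57
Landed cost (A) = invoice 5437.53 + 9115.57 + duty 337.16 = 14890.26
Supplier B (FOB):
CIF value = FOB price + freight + insurance = 6453.59 + 3723.85 + 570.65 = 10748.09
Import duty = 10748.09 × 3% = 322.44
Buyer bears (B): 3723.85 + 570.65 + 1146.02 + 165.53 + 2002.99 = 7609.04
Landed cost (B) = invoice 6453.59 + 7609.04 + duty 322.44 = 14385.07
Difference = |14890.26 − 14385.07| = 505.19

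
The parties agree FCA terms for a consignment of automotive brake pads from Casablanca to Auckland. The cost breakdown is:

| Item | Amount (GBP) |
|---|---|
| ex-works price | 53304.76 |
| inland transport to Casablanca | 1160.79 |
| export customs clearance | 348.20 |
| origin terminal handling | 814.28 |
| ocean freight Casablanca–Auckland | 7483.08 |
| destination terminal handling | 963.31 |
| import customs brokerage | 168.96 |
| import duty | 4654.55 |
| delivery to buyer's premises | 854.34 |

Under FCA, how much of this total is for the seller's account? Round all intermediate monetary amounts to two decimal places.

Seller's account: GBP 54813.75

FCA: the seller delivers export-cleared goods to the carrier; the buyer bears costs from that point.
Seller's account: goods 53304.76 + inland to port 1160.79 + export clearance 348.20 = 54813.75
Buyer's account: origin terminal 814.28 + freight 7483.08 + destination terminal 963.31 + brokerage 168.96 + duty 4654.55 + delivery 854.34 = 14938.52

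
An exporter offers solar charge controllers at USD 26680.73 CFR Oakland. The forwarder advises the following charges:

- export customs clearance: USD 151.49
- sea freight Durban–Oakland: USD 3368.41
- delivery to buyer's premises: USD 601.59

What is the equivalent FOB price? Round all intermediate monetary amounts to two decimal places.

FOB price: USD 23312.32

Not relevant to the conversion: export clearance — on the seller under both CFR and FOB; already in the CFR price and stays in the FOB price. delivery — on the buyer under both terms; not part of either seller's price.
From CFR to FOB, the seller no longer bears: freight.
FOB price = 26680.73 − 3368.41 = 23312.32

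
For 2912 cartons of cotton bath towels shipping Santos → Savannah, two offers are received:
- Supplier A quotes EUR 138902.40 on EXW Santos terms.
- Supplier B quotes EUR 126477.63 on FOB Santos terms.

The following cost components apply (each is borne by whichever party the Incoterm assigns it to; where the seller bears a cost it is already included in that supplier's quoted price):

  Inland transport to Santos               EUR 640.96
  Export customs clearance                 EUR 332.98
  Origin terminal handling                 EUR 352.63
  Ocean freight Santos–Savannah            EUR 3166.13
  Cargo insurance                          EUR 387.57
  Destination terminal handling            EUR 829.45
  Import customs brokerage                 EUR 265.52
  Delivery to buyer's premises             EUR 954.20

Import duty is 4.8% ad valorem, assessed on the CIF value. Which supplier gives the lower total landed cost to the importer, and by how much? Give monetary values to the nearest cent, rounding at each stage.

Supplier B is cheaper by EUR 14411.41

Supplier A (EXW):
CIF value = EXW price + inland to port + export clearance + origin terminal + freight + insurance = 138902.40 + 640.96 + 332.98 + 352.63 + 3166.13 + 387.57 = 143782.67
Import duty = 143782.67 × 4.8% = 6901.57
Buyer bears (A): 640.96 + 332.98 + 352.63 + 3166.13 + 387.57 + 829.45 + 265.52 + 954.20 = 6929.44
Landed cost (A) = invoice 138902.40 + 6929.44 + duty 6901.57 = 152733.41
Supplier B (FOB):
CIF value = FOB price + freight + insurance = 126477.63 + 3166.13 + 387.57 = 130031.33
Import duty = 130031.33 × 4.8% = 6241.50
Buyer bears (B): 3166.13 + 387.57 + 829.45 + 265.52 + 954.20 = 5602.87
Landed cost (B) = invoice 126477.63 + 5602.87 + duty 6241.50 = 138322.00
Difference = |152733.41 − 138322.00| = 14411.41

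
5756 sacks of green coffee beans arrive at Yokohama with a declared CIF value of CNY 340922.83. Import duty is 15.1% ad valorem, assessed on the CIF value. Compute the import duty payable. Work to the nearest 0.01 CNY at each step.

Import duty = 340922.83 × 15.1% = 51479.35

Import duty: CNY 51479.35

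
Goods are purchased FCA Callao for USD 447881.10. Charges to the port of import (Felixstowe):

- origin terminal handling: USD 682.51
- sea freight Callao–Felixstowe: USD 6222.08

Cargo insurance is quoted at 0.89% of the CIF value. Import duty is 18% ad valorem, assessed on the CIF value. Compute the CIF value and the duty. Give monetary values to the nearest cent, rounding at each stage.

CIF value: USD 458869.63; import duty: USD 82596.53

Let C be the CIF value. C = FCA price + pre-shipment costs + freight + 0.89% × C
C − 0.89% × C = 447881.10 + 682.51 + 6222.08
0.9911 × C = 454785.69
C = 454785.69 / 0.9911 = 458869.63
Insurance premium = 0.89% × 458869.63 = 4083.94
Import duty = 458869.63 × 18% = 82596.53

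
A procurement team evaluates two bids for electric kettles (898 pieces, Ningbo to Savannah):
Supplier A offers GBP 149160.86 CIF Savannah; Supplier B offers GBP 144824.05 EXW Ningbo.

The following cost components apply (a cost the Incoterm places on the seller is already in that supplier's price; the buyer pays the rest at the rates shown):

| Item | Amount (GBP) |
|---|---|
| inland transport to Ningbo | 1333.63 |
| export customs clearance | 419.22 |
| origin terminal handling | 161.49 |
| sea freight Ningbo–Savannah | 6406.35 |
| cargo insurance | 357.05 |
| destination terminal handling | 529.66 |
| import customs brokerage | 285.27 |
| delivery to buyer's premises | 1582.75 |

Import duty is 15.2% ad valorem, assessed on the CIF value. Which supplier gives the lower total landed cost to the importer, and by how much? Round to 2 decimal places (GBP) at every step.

Supplier A (CIF):
The CIF price already equals the CIF value: 149160.86
Import duty = 149160.86 × 15.2% = 22672.45
Buyer bears (A): 529.66 + 285.27 + 1582.75 = 2397.68
Landed cost (A) = invoice 149160.86 + 2397.68 + duty 22672.45 = 174230.99
Supplier B (EXW):
CIF value = EXW price + inland to port + export clearance + origin terminal + freight + insurance = 144824.05 + 1333.63 + 419.22 + 161.49 + 6406.35 + 357.05 = 153501.79
Import duty = 153501.79 × 15.2% = 23332.27
Buyer bears (B): 1333.63 + 419.22 + 161.49 + 6406.35 + 357.05 + 529.66 + 285.27 + 1582.75 = 11075.42
Landed cost (B) = invoice 144824.05 + 11075.42 + duty 23332.27 = 179231.74
Difference = |174230.99 − 179231.74| = 5000.75

Supplier A is cheaper by GBP 5000.75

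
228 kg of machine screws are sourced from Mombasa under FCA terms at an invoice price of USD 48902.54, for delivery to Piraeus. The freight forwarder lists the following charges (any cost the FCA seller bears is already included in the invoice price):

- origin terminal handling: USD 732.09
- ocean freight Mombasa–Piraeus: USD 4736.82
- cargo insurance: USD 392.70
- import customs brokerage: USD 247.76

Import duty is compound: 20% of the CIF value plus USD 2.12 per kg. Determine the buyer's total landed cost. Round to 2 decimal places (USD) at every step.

FCA: the seller delivers export-cleared goods to the carrier; the buyer bears costs from that point.
CIF value = FCA price + origin terminal + freight + insurance = 48902.54 + 732.09 + 4736.82 + 392.70 = 54764.15
Ad valorem component: 54764.15 × 20% = 10952.83
Specific component: 228 × 2.12 = 483.36
Import duty = 10952.83 + 483.36 = 11436.19
Buyer bears: origin terminal 732.09 + freight 4736.82 + insurance 392.70 + brokerage 247.76 + duty 11436.19 = 17545.56
Landed cost = invoice 48902.54 + 17545.56 = 66448.10

Total landed cost: USD 66448.10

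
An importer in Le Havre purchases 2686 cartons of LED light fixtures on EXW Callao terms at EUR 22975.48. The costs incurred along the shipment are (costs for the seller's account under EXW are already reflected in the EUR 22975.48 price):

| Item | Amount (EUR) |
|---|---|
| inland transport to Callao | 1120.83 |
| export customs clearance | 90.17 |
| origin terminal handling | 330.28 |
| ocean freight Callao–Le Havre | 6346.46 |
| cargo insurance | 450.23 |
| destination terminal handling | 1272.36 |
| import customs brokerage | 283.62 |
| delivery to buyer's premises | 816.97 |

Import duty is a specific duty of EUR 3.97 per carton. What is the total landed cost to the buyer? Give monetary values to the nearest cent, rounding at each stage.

EXW: the seller makes goods available at their premises; the buyer bears all onward costs.
CIF value = EXW price + inland to port + export clearance + origin terminal + freight + insurance = 22975.48 + 1120.83 + 90.17 + 330.28 + 6346.46 + 450.23 = 31313.45
Import duty = 2686 × 3.97 = 10663.42
Buyer bears: inland to port 1120.83 + export clearance 90.17 + origin terminal 330.28 + freight 6346.46 + insurance 450.23 + destination terminal 1272.36 + brokerage 283.62 + delivery 816.97 + duty 10663.42 = 21374.34
Landed cost = invoice 22975.48 + 21374.34 = 44349.82

Total landed cost: EUR 44349.82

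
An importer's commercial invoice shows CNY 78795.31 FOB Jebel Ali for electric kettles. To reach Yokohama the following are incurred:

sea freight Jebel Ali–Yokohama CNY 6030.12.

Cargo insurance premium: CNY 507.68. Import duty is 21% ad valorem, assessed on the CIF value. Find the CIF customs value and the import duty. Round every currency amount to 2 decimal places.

CIF value: CNY 85333.11; import duty: CNY 17919.95

CIF = FOB price + freight + insurance
CIF = 78795.31 + 6030.12 + 507.68 = 85333.11
Import duty = 85333.11 × 21% = 17919.95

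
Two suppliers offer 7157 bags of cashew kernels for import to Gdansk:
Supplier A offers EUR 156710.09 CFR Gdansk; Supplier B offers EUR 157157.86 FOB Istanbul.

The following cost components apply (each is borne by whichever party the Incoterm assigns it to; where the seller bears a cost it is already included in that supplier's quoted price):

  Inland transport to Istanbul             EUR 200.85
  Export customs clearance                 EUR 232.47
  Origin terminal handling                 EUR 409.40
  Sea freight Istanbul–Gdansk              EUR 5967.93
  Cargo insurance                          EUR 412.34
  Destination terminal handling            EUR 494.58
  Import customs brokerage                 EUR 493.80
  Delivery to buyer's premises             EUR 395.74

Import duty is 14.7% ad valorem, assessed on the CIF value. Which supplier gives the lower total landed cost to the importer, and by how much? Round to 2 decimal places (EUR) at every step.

Supplier A is cheaper by EUR 7358.81

Supplier A (CFR):
CIF value = CFR price + insurance = 156710.09 + 412.34 = 157122.43
Import duty = 157122.43 × 14.7% = 23097.00
Buyer bears (A): 412.34 + 494.58 + 493.80 + 395.74 = 1796.46
Landed cost (A) = invoice 156710.09 + 1796.46 + duty 23097.00 = 181603.55
Supplier B (FOB):
CIF value = FOB price + freight + insurance = 157157.86 + 5967.93 + 412.34 = 163538.13
Import duty = 163538.13 × 14.7% = 24040.11
Buyer bears (B): 5967.93 + 412.34 + 494.58 + 493.80 + 395.74 = 7764.39
Landed cost (B) = invoice 157157.86 + 7764.39 + duty 24040.11 = 188962.36
Difference = |181603.55 − 188962.36| = 7358.81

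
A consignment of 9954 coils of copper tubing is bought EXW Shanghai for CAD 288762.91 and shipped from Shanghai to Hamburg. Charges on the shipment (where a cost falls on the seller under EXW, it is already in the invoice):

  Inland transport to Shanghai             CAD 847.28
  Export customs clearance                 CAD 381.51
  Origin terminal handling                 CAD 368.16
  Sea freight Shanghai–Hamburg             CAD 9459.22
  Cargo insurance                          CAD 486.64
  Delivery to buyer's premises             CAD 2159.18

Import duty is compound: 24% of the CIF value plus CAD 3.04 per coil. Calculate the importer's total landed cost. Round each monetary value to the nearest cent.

EXW: the seller makes goods available at their premises; the buyer bears all onward costs.
CIF value = EXW price + inland to port + export clearance + origin terminal + freight + insurance = 288762.91 + 847.28 + 381.51 + 368.16 + 9459.22 + 486.64 = 300305.72
Ad valorem component: 300305.72 × 24% = 72073.37
Specific component: 9954 × 3.04 = 30260.16
Import duty = 72073.37 + 30260.16 = 102333.53
Buyer bears: inland to port 847.28 + export clearance 381.51 + origin terminal 368.16 + freight 9459.22 + insurance 486.64 + delivery 2159.18 + duty 102333.53 = 116035.52
Landed cost = invoice 288762.91 + 116035.52 = 404798.43

Total landed cost: CAD 404798.43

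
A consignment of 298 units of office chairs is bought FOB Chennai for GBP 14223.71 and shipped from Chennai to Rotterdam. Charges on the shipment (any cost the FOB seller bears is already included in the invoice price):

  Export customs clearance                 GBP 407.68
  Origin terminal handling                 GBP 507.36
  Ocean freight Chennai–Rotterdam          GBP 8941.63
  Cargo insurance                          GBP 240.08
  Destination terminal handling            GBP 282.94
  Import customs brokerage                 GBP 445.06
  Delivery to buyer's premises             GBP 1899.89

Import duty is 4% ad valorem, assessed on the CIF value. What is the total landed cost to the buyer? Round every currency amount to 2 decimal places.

FOB: the seller bears costs until goods are on board at the origin port; the buyer bears freight, insurance and all costs thereafter.
Already in the invoice (seller's account under FOB): export clearance, origin terminal — exclude.
CIF value = FOB price + freight + insurance = 14223.71 + 8941.63 + 240.08 = 23405.42
Import duty = 23405.42 × 4% = 936.22
Buyer bears: freight 8941.63 + insurance 240.08 + destination terminal 282.94 + brokerage 445.06 + delivery 1899.89 + duty 936.22 = 12745.82
Landed cost = invoice 14223.71 + 12745.82 = 26969.53

Total landed cost: GBP 26969.53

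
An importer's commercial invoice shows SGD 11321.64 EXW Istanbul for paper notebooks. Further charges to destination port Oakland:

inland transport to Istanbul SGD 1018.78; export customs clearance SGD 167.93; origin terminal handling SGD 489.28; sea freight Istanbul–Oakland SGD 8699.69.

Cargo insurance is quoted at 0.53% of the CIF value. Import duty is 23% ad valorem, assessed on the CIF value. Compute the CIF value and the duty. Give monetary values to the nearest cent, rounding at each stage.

Let C be the CIF value. C = EXW price + pre-shipment costs + freight + 0.53% × C
C − 0.53% × C = 11321.64 + 1018.78 + 167.93 + 489.28 + 8699.69
0.9947 × C = 21697.32
C = 21697.32 / 0.9947 = 21812.93
Insurance premium = 0.53% × 21812.93 = 115.61
Import duty = 21812.93 × 23% = 5016.97

CIF value: SGD 21812.93; import duty: SGD 5016.97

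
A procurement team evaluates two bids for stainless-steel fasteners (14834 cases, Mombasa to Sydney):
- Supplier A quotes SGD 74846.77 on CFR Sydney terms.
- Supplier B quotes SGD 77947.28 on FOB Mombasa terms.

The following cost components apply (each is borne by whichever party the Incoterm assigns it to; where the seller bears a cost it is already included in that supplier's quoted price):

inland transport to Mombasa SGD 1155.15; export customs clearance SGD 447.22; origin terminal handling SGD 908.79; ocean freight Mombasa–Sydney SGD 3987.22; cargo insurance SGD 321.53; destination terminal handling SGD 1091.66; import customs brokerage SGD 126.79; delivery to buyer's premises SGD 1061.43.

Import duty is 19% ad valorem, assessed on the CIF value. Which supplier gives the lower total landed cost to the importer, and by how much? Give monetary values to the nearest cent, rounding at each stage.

Supplier A (CFR):
CIF value = CFR price + insurance = 74846.77 + 321.53 = 75168.30
Import duty = 75168.30 × 19% = 14281.98
Buyer bears (A): 321.53 + 1091.66 + 126.79 + 1061.43 = 2601.41
Landed cost (A) = invoice 74846.77 + 2601.41 + duty 14281.98 = 91730.16
Supplier B (FOB):
CIF value = FOB price + freight + insurance = 77947.28 + 3987.22 + 321.53 = 82256.03
Import duty = 82256.03 × 19% = 15628.65
Buyer bears (B): 3987.22 + 321.53 + 1091.66 + 126.79 + 1061.43 = 6588.63
Landed cost (B) = invoice 77947.28 + 6588.63 + duty 15628.65 = 100164.56
Difference = |91730.16 − 100164.56| = 8434.40

Supplier A is cheaper by SGD 8434.40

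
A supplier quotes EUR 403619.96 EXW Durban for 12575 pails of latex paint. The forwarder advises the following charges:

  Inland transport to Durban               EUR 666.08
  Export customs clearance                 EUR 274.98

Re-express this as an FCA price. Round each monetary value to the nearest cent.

From EXW to FCA, the seller additionally bears: inland to port, export clearance.
FCA price = 403619.96 + 666.08 + 274.98 = 404561.02

FCA price: EUR 404561.02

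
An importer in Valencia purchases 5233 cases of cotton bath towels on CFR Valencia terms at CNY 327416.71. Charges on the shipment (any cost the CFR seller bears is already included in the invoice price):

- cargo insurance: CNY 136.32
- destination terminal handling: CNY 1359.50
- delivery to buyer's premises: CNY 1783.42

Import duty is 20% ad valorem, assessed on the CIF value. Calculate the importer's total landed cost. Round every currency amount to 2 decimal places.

Total landed cost: CNY 396206.56

CFR: the seller pays costs through ocean freight to the destination port, but not insurance.
CIF value = CFR price + insurance = 327416.71 + 136.32 = 327553.03
Import duty = 327553.03 × 20% = 65510.61
Buyer bears: insurance 136.32 + destination terminal 1359.50 + delivery 1783.42 + duty 65510.61 = 68789.85
Landed cost = invoice 327416.71 + 68789.85 = 396206.56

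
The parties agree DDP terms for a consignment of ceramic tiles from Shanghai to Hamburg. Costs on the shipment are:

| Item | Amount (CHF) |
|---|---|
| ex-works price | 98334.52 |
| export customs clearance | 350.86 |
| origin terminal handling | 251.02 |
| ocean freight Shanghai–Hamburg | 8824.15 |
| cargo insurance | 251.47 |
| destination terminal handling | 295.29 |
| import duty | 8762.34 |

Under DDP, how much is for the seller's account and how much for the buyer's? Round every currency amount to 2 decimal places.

Seller: CHF 117069.65; buyer: CHF 0.00

DDP: the seller bears all costs including import duty.
Seller's account: goods 98334.52 + export clearance 350.86 + origin terminal 251.02 + freight 8824.15 + insurance 251.47 + destination terminal 295.29 + duty 8762.34 = 117069.65
Buyer's account: 0.00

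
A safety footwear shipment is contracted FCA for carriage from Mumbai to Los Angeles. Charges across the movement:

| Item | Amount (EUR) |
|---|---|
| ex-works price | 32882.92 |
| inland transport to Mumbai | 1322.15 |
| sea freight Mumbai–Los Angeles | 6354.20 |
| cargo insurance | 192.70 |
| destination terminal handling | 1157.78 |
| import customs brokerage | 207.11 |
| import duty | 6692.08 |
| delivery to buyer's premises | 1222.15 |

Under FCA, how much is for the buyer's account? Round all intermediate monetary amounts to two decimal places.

FCA: the seller delivers export-cleared goods to the carrier; the buyer bears costs from that point.
Seller's account: goods 32882.92 + inland to port 1322.15 = 34205.07
Buyer's account: freight 6354.20 + insurance 192.70 + destination terminal 1157.78 + brokerage 207.11 + duty 6692.08 + delivery 1222.15 = 15826.02

Buyer's account: EUR 15826.02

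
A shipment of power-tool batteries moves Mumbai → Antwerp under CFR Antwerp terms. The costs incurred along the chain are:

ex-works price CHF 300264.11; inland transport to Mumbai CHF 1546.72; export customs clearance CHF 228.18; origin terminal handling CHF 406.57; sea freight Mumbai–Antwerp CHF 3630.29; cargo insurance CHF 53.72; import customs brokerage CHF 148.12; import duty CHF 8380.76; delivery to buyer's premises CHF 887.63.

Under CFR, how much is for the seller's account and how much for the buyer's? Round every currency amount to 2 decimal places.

CFR: the seller pays costs through ocean freight to the destination port, but not insurance.
Seller's account: goods 300264.11 + inland to port 1546.72 + export clearance 228.18 + origin terminal 406.57 + freight 3630.29 = 306075.87
Buyer's account: insurance 53.72 + brokerage 148.12 + duty 8380.76 + delivery 887.63 = 9470.23

Seller: CHF 306075.87; buyer: CHF 9470.23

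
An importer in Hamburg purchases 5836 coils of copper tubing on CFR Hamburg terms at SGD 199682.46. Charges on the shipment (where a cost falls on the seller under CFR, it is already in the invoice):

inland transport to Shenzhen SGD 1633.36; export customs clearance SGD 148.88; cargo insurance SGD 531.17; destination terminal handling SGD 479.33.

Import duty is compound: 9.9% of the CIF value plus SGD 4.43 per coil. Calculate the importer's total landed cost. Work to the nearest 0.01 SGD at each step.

CFR: the seller pays costs through ocean freight to the destination port, but not insurance.
Already in the invoice (seller's account under CFR): inland to port, export clearance — exclude.
CIF value = CFR price + insurance = 199682.46 + 531.17 = 200213.63
Ad valorem component: 200213.63 × 9.9% = 19821.15
Specific component: 5836 × 4.43 = 25853.48
Import duty = 19821.15 + 25853.48 = 45674.63
Buyer bears: insurance 531.17 + destination terminal 479.33 + duty 45674.63 = 46685.13
Landed cost = invoice 199682.46 + 46685.13 = 246367.59

Total landed cost: SGD 246367.59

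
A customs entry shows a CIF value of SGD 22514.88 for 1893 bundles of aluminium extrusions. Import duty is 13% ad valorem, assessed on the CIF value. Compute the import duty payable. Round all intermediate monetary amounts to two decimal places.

Import duty: SGD 2926.93

Import duty = 22514.88 × 13% = 2926.93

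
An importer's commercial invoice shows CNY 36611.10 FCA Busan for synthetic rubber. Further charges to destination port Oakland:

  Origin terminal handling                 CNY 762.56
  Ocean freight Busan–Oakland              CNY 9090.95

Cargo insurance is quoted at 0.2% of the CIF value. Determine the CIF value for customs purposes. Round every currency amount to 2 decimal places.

CIF value: CNY 46557.73

Let C be the CIF value. C = FCA price + pre-shipment costs + freight + 0.2% × C
C − 0.2% × C = 36611.10 + 762.56 + 9090.95
0.998 × C = 46464.61
C = 46464.61 / 0.998 = 46557.73
Insurance premium = 0.2% × 46557.73 = 93.12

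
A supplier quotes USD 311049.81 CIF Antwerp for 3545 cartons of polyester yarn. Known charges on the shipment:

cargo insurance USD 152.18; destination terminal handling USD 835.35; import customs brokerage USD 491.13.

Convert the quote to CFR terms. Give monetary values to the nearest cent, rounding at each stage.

Not relevant to the conversion: destination terminal, brokerage — on the buyer under both terms; not part of either seller's price.
From CIF to CFR, the seller no longer bears: insurance.
CFR price = 311049.81 − 152.18 = 310897.63

CFR price: USD 310897.63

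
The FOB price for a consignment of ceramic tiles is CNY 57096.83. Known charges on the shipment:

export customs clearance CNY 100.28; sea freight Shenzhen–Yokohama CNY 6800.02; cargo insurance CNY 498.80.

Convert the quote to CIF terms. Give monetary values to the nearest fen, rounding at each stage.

CIF price: CNY 64395.65

Not relevant to the conversion: export clearance — on the seller under both FOB and CIF; already in the FOB price and stays in the CIF price.
From FOB to CIF, the seller additionally bears: freight, insurance.
CIF price = 57096.83 + 6800.02 + 498.80 = 64395.65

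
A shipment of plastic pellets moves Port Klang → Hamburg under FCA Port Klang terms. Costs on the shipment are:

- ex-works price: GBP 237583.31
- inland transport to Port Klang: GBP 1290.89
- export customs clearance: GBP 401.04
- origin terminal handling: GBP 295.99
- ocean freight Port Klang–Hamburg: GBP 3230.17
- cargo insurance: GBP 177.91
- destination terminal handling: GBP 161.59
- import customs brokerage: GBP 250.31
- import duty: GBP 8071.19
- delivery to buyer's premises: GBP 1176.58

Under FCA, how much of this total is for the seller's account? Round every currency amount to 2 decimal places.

FCA: the seller delivers export-cleared goods to the carrier; the buyer bears costs from that point.
Seller's account: goods 237583.31 + inland to port 1290.89 + export clearance 401.04 = 239275.24
Buyer's account: origin terminal 295.99 + freight 3230.17 + insurance 177.91 + destination terminal 161.59 + brokerage 250.31 + duty 8071.19 + delivery 1176.58 = 13363.74

Seller's account: GBP 239275.24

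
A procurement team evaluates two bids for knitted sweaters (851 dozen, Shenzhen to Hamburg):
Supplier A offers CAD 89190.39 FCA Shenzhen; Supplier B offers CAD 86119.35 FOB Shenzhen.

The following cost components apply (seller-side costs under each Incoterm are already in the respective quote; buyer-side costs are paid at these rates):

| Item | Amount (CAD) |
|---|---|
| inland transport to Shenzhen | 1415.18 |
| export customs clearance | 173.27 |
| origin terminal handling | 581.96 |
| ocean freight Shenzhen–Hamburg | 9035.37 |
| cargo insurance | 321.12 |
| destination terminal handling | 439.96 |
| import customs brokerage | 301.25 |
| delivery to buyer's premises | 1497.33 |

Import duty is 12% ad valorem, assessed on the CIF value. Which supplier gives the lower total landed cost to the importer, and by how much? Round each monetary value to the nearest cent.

Supplier B is cheaper by CAD 4091.36

Supplier A (FCA):
CIF value = FCA price + origin terminal + freight + insurance = 89190.39 + 581.96 + 9035.37 + 321.12 = 99128.84
Import duty = 99128.84 × 12% = 11895.46
Buyer bears (A): 581.96 + 9035.37 + 321.12 + 439.96 + 301.25 + 1497.33 = 12176.99
Landed cost (A) = invoice 89190.39 + 12176.99 + duty 11895.46 = 113262.84
Supplier B (FOB):
CIF value = FOB price + freight + insurance = 86119.35 + 9035.37 + 321.12 = 95475.84
Import duty = 95475.84 × 12% = 11457.10
Buyer bears (B): 9035.37 + 321.12 + 439.96 + 301.25 + 1497.33 = 11595.03
Landed cost (B) = invoice 86119.35 + 11595.03 + duty 11457.10 = 109171.48
Difference = |113262.84 − 109171.48| = 4091.36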